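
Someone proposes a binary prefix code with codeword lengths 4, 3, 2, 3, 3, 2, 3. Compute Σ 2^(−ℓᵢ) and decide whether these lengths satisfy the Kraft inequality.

1.0625; no

With common denominator 2^4 = 16: Σ 2^(−ℓᵢ) = 1/16 + 2/16 + 4/16 + 2/16 + 2/16 + 4/16 + 2/16 = 17/16 = 1.0625.
Kraft's inequality requires Σ ≤ 1; here Σ = 1.0625 > 1, so no such prefix code exists.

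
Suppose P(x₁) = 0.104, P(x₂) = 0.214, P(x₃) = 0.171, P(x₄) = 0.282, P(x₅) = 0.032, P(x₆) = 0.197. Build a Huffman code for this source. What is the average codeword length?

Repeatedly combine the two least-probable nodes; the expected code length is the sum of the merged weights.
merge 4/125 + 13/125 → 17/125
merge 17/125 + 171/1000 → 307/1000
merge 197/1000 + 107/500 → 411/1000
merge 141/500 + 307/1000 → 589/1000
merge 411/1000 + 589/1000 → 1
L = 17/125 + 307/1000 + 411/1000 + 589/1000 + 1 = 2443/1000 = 2.443 bits/symbol.

2.443 bits/symbol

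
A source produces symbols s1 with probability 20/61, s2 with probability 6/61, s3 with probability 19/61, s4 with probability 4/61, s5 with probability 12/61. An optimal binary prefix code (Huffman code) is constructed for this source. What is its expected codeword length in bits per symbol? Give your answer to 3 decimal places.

2.164 bits/symbol

Repeatedly combine the two least-probable nodes; the expected code length is the sum of the merged weights.
merge 4/61 + 6/61 → 10/61
merge 10/61 + 12/61 → 22/61
merge 19/61 + 20/61 → 39/61
merge 22/61 + 39/61 → 1
L = 10/61 + 22/61 + 39/61 + 1 = 132/61 ≈ 2.164 bits/symbol.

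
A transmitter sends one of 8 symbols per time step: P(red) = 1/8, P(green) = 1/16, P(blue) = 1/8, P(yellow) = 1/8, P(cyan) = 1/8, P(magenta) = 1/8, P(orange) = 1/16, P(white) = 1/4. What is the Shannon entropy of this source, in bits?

Each probability is a power of 1/2, so log₂(1/p) is an integer.
H = Σ p·log₂(1/p) = 1/8·3 + 1/16·4 + 1/8·3 + 1/8·3 + 1/8·3 + 1/8·3 + 1/16·4 + 1/4·2 = 2.875 bits.

2.875 bits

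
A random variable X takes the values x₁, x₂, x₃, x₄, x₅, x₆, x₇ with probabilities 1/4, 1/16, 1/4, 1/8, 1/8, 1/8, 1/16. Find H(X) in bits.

2.625 bits

Each probability is a power of 1/2, so log₂(1/p) is an integer.
H = Σ p·log₂(1/p) = 1/4·2 + 1/16·4 + 1/4·2 + 1/8·3 + 1/8·3 + 1/8·3 + 1/16·4 = 2.625 bits.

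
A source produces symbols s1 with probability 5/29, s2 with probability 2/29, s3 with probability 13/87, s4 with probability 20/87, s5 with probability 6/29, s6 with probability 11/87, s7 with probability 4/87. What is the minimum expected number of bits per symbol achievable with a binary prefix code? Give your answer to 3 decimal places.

2.678 bits/symbol

Repeatedly combine the two least-probable nodes; the expected code length is the sum of the merged weights.
merge 4/87 + 2/29 → 10/87
merge 10/87 + 11/87 → 7/29
merge 13/87 + 5/29 → 28/87
merge 6/29 + 20/87 → 38/87
merge 7/29 + 28/87 → 49/87
merge 38/87 + 49/87 → 1
L = 10/87 + 7/29 + 28/87 + 38/87 + 49/87 + 1 = 233/87 ≈ 2.678 bits/symbol.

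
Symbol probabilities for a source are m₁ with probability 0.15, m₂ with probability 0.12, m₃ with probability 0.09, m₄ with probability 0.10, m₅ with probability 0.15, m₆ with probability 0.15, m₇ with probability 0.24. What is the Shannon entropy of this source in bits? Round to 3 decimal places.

2.738 bits

H = −Σ pᵢ log₂ pᵢ.
−0.15·log₂(0.15) = 0.4105
−0.12·log₂(0.12) = 0.3671
−0.09·log₂(0.09) = 0.3127
−0.10·log₂(0.10) = 0.3322
−0.15·log₂(0.15) = 0.4105
−0.15·log₂(0.15) = 0.4105
−0.24·log₂(0.24) = 0.4941
Sum ≈ 2.7377 → 2.738 bits.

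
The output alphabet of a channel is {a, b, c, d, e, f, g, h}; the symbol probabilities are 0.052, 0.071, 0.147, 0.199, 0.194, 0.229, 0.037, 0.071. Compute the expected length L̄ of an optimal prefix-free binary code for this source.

Repeatedly combine the two least-probable nodes; the expected code length is the sum of the merged weights.
merge 37/1000 + 13/250 → 89/1000
merge 71/1000 + 71/1000 → 71/500
merge 89/1000 + 71/500 → 231/1000
merge 147/1000 + 97/500 → 341/1000
merge 199/1000 + 229/1000 → 107/250
merge 231/1000 + 341/1000 → 143/250
merge 107/250 + 143/250 → 1
L = 89/1000 + 71/500 + 231/1000 + 341/1000 + 107/250 + 143/250 + 1 = 2803/1000 = 2.803 bits/symbol.

2.803 bits/symbol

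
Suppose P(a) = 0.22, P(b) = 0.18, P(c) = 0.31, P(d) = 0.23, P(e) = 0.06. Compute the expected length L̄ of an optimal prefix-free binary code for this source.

2.24 bits/symbol

Repeatedly combine the two least-probable nodes; the expected code length is the sum of the merged weights.
merge 3/50 + 9/50 → 6/25
merge 11/50 + 23/100 → 9/20
merge 6/25 + 31/100 → 11/20
merge 9/20 + 11/20 → 1
L = 6/25 + 9/20 + 11/20 + 1 = 56/25 = 2.24 bits/symbol.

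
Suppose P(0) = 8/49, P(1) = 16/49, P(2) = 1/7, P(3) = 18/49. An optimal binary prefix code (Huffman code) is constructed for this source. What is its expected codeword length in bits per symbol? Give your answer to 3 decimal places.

1.939 bits/symbol

Repeatedly combine the two least-probable nodes; the expected code length is the sum of the merged weights.
merge 1/7 + 8/49 → 15/49
merge 15/49 + 16/49 → 31/49
merge 18/49 + 31/49 → 1
L = 15/49 + 31/49 + 1 = 95/49 ≈ 1.939 bits/symbol.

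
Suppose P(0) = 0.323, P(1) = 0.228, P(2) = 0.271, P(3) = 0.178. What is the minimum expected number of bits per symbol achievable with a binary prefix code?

Repeatedly combine the two least-probable nodes; the expected code length is the sum of the merged weights.
merge 89/500 + 57/250 → 203/500
merge 271/1000 + 323/1000 → 297/500
merge 203/500 + 297/500 → 1
L = 203/500 + 297/500 + 1 = 2 bits/symbol.

2 bits/symbol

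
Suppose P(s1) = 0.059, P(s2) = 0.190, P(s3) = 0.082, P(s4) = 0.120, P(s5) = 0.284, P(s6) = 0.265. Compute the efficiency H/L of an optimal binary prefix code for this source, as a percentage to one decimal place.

99.2%

Entropy H = −Σ p log₂ p ≈ 2.3826 bits.
Huffman merges: 59/1000+41/500→141/1000; 3/25+141/1000→261/1000; 19/100+261/1000→451/1000; 53/200+71/250→549/1000; 451/1000+549/1000→1. L = 1201/500 ≈ 2.4020.
Efficiency = H/L = 2.3826/2.4020 = 99.2%.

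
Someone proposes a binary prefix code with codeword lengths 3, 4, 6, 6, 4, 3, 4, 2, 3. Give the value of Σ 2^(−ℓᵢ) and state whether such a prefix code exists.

With common denominator 2^6 = 64: Σ 2^(−ℓᵢ) = 8/64 + 4/64 + 1/64 + 1/64 + 4/64 + 8/64 + 4/64 + 16/64 + 8/64 = 54/64 = 0.84375.
Kraft's inequality requires Σ ≤ 1; here Σ = 0.84375 ≤ 1, so such a prefix code exists.

0.84375; yes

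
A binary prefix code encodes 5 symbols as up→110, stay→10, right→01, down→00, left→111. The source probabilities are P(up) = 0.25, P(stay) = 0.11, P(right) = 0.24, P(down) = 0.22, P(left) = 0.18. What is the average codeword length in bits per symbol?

L̄ = Σ pᵢ·ℓᵢ = 0.25·3 + 0.11·2 + 0.24·2 + 0.22·2 + 0.18·3 = 2.43 bits/symbol.

2.43 bits/symbol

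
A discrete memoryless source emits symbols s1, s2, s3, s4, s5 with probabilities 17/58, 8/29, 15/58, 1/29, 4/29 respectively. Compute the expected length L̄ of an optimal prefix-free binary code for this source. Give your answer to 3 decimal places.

Repeatedly combine the two least-probable nodes; the expected code length is the sum of the merged weights.
merge 1/29 + 4/29 → 5/29
merge 5/29 + 15/58 → 25/58
merge 8/29 + 17/58 → 33/58
merge 25/58 + 33/58 → 1
L = 5/29 + 25/58 + 33/58 + 1 = 63/29 ≈ 2.172 bits/symbol.

2.172 bits/symbol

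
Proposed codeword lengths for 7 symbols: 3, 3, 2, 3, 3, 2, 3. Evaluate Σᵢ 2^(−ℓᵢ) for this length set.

1.125

With common denominator 2^3 = 8: Σ 2^(−ℓᵢ) = 1/8 + 1/8 + 2/8 + 1/8 + 1/8 + 2/8 + 1/8 = 9/8 = 1.125.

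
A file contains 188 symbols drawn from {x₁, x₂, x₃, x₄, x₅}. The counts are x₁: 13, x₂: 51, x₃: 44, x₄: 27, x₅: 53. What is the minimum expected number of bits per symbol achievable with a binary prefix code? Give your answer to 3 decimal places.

2.213 bits/symbol

Probabilities are the counts divided by 188.
Repeatedly combine the two least-probable nodes; the expected code length is the sum of the merged weights.
merge 13/188 + 27/188 → 10/47
merge 10/47 + 11/47 → 21/47
merge 51/188 + 53/188 → 26/47
merge 21/47 + 26/47 → 1
L = 10/47 + 21/47 + 26/47 + 1 = 104/47 ≈ 2.213 bits/symbol.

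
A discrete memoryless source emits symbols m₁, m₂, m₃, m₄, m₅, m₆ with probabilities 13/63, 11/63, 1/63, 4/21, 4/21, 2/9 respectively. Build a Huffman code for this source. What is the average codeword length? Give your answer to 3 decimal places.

2.571 bits/symbol

Repeatedly combine the two least-probable nodes; the expected code length is the sum of the merged weights.
merge 1/63 + 11/63 → 4/21
merge 4/21 + 4/21 → 8/21
merge 4/21 + 13/63 → 25/63
merge 2/9 + 8/21 → 38/63
merge 25/63 + 38/63 → 1
L = 4/21 + 8/21 + 25/63 + 38/63 + 1 = 18/7 ≈ 2.571 bits/symbol.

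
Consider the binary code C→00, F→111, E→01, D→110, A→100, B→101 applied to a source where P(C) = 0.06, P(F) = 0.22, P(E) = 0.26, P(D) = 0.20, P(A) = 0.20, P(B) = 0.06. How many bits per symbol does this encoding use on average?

2.68 bits/symbol

L̄ = Σ pᵢ·ℓᵢ = 0.06·2 + 0.22·3 + 0.26·2 + 0.20·3 + 0.20·3 + 0.06·3 = 2.68 bits/symbol.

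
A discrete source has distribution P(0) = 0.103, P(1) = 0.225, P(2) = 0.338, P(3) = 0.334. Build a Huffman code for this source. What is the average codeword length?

Repeatedly combine the two least-probable nodes; the expected code length is the sum of the merged weights.
merge 103/1000 + 9/40 → 41/125
merge 41/125 + 167/500 → 331/500
merge 169/500 + 331/500 → 1
L = 41/125 + 331/500 + 1 = 199/100 = 1.99 bits/symbol.

1.99 bits/symbol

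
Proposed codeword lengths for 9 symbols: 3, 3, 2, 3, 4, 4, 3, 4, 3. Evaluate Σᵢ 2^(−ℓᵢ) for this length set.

1.0625

With common denominator 2^4 = 16: Σ 2^(−ℓᵢ) = 2/16 + 2/16 + 4/16 + 2/16 + 1/16 + 1/16 + 2/16 + 1/16 + 2/16 = 17/16 = 1.0625.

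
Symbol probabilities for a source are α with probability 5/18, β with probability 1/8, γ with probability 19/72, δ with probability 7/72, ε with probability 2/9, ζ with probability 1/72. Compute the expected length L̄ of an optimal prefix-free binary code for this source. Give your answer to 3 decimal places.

Repeatedly combine the two least-probable nodes; the expected code length is the sum of the merged weights.
merge 1/72 + 7/72 → 1/9
merge 1/9 + 1/8 → 17/72
merge 2/9 + 17/72 → 11/24
merge 19/72 + 5/18 → 13/24
merge 11/24 + 13/24 → 1
L = 1/9 + 17/72 + 11/24 + 13/24 + 1 = 169/72 ≈ 2.347 bits/symbol.

2.347 bits/symbol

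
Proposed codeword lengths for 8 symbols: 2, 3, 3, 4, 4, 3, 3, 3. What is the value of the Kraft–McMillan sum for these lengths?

With common denominator 2^4 = 16: Σ 2^(−ℓᵢ) = 4/16 + 2/16 + 2/16 + 1/16 + 1/16 + 2/16 + 2/16 + 2/16 = 16/16 = 1.

1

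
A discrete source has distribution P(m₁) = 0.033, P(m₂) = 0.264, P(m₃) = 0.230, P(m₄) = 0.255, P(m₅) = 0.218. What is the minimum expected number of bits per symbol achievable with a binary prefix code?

Repeatedly combine the two least-probable nodes; the expected code length is the sum of the merged weights.
merge 33/1000 + 109/500 → 251/1000
merge 23/100 + 251/1000 → 481/1000
merge 51/200 + 33/125 → 519/1000
merge 481/1000 + 519/1000 → 1
L = 251/1000 + 481/1000 + 519/1000 + 1 = 2251/1000 = 2.251 bits/symbol.

2.251 bits/symbol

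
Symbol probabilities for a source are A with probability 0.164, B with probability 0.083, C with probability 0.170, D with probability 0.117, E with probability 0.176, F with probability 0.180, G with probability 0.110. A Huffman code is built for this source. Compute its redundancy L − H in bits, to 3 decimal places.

0.061 bits

Entropy H = −Σ p log₂ p ≈ 2.7592 bits.
Huffman merges: 83/1000+11/100→193/1000; 117/1000+41/250→281/1000; 17/100+22/125→173/500; 9/50+193/1000→373/1000; 281/1000+173/500→627/1000; 373/1000+627/1000→1. L = 141/50 ≈ 2.8200.
L − H = 2.8200 − 2.7592 = 0.061 bits.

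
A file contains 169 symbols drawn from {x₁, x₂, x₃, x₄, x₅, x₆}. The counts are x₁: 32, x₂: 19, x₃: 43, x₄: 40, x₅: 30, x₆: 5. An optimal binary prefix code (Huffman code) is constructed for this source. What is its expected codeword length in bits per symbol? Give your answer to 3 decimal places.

2.462 bits/symbol

Probabilities are the counts divided by 169.
Repeatedly combine the two least-probable nodes; the expected code length is the sum of the merged weights.
merge 5/169 + 19/169 → 24/169
merge 24/169 + 30/169 → 54/169
merge 32/169 + 40/169 → 72/169
merge 43/169 + 54/169 → 97/169
merge 72/169 + 97/169 → 1
L = 24/169 + 54/169 + 72/169 + 97/169 + 1 = 32/13 ≈ 2.462 bits/symbol.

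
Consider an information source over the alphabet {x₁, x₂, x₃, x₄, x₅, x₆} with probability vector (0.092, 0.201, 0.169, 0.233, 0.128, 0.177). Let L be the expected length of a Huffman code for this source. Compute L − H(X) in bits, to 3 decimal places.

0.039 bits

Entropy H = −Σ p log₂ p ≈ 2.5269 bits.
Huffman merges: 23/250+16/125→11/50; 169/1000+177/1000→173/500; 201/1000+11/50→421/1000; 233/1000+173/500→579/1000; 421/1000+579/1000→1. L = 1283/500 ≈ 2.5660.
L − H = 2.5660 − 2.5269 = 0.039 bits.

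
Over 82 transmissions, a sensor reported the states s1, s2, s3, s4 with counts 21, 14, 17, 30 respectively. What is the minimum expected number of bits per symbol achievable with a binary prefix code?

2 bits/symbol

Probabilities are the counts divided by 82.
Repeatedly combine the two least-probable nodes; the expected code length is the sum of the merged weights.
merge 7/41 + 17/82 → 31/82
merge 21/82 + 15/41 → 51/82
merge 31/82 + 51/82 → 1
L = 31/82 + 51/82 + 1 = 2 bits/symbol.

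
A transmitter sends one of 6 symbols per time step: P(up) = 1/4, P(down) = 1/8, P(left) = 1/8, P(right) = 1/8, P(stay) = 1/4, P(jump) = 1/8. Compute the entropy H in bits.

Each probability is a power of 1/2, so log₂(1/p) is an integer.
H = Σ p·log₂(1/p) = 1/4·2 + 1/8·3 + 1/8·3 + 1/8·3 + 1/4·2 + 1/8·3 = 2.5 bits.

2.5 bits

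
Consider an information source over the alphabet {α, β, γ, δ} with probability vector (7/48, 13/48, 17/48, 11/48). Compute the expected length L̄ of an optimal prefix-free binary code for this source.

2 bits/symbol

Repeatedly combine the two least-probable nodes; the expected code length is the sum of the merged weights.
merge 7/48 + 11/48 → 3/8
merge 13/48 + 17/48 → 5/8
merge 3/8 + 5/8 → 1
L = 3/8 + 5/8 + 1 = 2 bits/symbol.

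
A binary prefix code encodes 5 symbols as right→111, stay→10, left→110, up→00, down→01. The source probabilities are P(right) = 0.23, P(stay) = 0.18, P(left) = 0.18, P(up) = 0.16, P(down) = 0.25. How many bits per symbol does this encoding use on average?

2.41 bits/symbol

L̄ = Σ pᵢ·ℓᵢ = 0.23·3 + 0.18·2 + 0.18·3 + 0.16·2 + 0.25·2 = 2.41 bits/symbol.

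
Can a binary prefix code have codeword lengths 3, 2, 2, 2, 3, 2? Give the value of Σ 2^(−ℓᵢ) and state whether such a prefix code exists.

With common denominator 2^3 = 8: Σ 2^(−ℓᵢ) = 1/8 + 2/8 + 2/8 + 2/8 + 1/8 + 2/8 = 10/8 = 1.25.
Kraft's inequality requires Σ ≤ 1; here Σ = 1.25 > 1, so no such prefix code exists.

1.25; no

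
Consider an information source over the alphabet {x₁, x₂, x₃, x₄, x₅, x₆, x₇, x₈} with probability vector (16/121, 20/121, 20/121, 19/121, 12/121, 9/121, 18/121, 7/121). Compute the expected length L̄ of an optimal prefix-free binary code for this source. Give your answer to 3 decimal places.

2.967 bits/symbol

Repeatedly combine the two least-probable nodes; the expected code length is the sum of the merged weights.
merge 7/121 + 9/121 → 16/121
merge 12/121 + 16/121 → 28/121
merge 16/121 + 18/121 → 34/121
merge 19/121 + 20/121 → 39/121
merge 20/121 + 28/121 → 48/121
merge 34/121 + 39/121 → 73/121
merge 48/121 + 73/121 → 1
L = 16/121 + 28/121 + 34/121 + 39/121 + 48/121 + 73/121 + 1 = 359/121 ≈ 2.967 bits/symbol.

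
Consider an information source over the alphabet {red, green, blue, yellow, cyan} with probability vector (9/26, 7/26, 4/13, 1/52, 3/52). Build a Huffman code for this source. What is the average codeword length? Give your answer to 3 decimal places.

Repeatedly combine the two least-probable nodes; the expected code length is the sum of the merged weights.
merge 1/52 + 3/52 → 1/13
merge 1/13 + 7/26 → 9/26
merge 4/13 + 9/26 → 17/26
merge 9/26 + 17/26 → 1
L = 1/13 + 9/26 + 17/26 + 1 = 27/13 ≈ 2.077 bits/symbol.

2.077 bits/symbol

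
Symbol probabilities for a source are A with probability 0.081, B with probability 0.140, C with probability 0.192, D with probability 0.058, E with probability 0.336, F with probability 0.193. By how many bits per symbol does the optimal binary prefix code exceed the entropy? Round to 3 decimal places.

Entropy H = −Σ p log₂ p ≈ 2.3729 bits.
Huffman merges: 29/500+81/1000→139/1000; 139/1000+7/50→279/1000; 24/125+193/1000→77/200; 279/1000+42/125→123/200; 77/200+123/200→1. L = 1209/500 ≈ 2.4180.
L − H = 2.4180 − 2.3729 = 0.045 bits.

0.045 bits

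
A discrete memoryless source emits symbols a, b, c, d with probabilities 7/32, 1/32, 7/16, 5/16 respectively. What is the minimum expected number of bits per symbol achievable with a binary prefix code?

Repeatedly combine the two least-probable nodes; the expected code length is the sum of the merged weights.
merge 1/32 + 7/32 → 1/4
merge 1/4 + 5/16 → 9/16
merge 7/16 + 9/16 → 1
L = 1/4 + 9/16 + 1 = 29/16 = 1.8125 bits/symbol.

1.8125 bits/symbol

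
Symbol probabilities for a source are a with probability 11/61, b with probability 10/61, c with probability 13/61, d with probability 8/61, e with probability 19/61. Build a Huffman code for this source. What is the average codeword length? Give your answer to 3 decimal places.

Repeatedly combine the two least-probable nodes; the expected code length is the sum of the merged weights.
merge 8/61 + 10/61 → 18/61
merge 11/61 + 13/61 → 24/61
merge 18/61 + 19/61 → 37/61
merge 24/61 + 37/61 → 1
L = 18/61 + 24/61 + 37/61 + 1 = 140/61 ≈ 2.295 bits/symbol.

2.295 bits/symbol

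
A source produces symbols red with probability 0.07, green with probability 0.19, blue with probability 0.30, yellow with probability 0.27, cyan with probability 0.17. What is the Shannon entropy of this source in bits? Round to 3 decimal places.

2.189 bits

H = −Σ pᵢ log₂ pᵢ.
−0.07·log₂(0.07) = 0.2686
−0.19·log₂(0.19) = 0.4552
−0.30·log₂(0.30) = 0.5211
−0.27·log₂(0.27) = 0.5100
−0.17·log₂(0.17) = 0.4346
Sum ≈ 2.1895 → 2.189 bits.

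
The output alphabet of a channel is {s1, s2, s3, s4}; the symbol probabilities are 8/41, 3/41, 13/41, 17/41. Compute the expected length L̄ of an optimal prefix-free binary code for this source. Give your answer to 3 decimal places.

Repeatedly combine the two least-probable nodes; the expected code length is the sum of the merged weights.
merge 3/41 + 8/41 → 11/41
merge 11/41 + 13/41 → 24/41
merge 17/41 + 24/41 → 1
L = 11/41 + 24/41 + 1 = 76/41 ≈ 1.854 bits/symbol.

1.854 bits/symbol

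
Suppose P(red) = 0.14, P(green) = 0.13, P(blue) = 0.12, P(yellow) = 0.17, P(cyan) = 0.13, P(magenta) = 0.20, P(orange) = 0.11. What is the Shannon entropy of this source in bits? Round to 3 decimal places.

H = −Σ pᵢ log₂ pᵢ.
−0.14·log₂(0.14) = 0.3971
−0.13·log₂(0.13) = 0.3826
−0.12·log₂(0.12) = 0.3671
−0.17·log₂(0.17) = 0.4346
−0.13·log₂(0.13) = 0.3826
−0.20·log₂(0.20) = 0.4644
−0.11·log₂(0.11) = 0.3503
Sum ≈ 2.7787 → 2.779 bits.

2.779 bits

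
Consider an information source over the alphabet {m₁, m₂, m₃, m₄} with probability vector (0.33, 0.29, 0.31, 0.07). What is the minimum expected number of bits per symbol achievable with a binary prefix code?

Repeatedly combine the two least-probable nodes; the expected code length is the sum of the merged weights.
merge 7/100 + 29/100 → 9/25
merge 31/100 + 33/100 → 16/25
merge 9/25 + 16/25 → 1
L = 9/25 + 16/25 + 1 = 2 bits/symbol.

2 bits/symbol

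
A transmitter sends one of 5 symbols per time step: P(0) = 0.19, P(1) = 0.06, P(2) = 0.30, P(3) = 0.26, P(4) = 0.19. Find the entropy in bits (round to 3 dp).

H = −Σ pᵢ log₂ pᵢ.
−0.19·log₂(0.19) = 0.4552
−0.06·log₂(0.06) = 0.2435
−0.30·log₂(0.30) = 0.5211
−0.26·log₂(0.26) = 0.5053
−0.19·log₂(0.19) = 0.4552
Sum ≈ 2.1804 → 2.180 bits.

2.180 bits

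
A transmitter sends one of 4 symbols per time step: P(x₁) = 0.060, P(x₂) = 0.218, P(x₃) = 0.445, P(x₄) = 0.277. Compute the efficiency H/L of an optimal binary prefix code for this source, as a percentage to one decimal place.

95.8%

Entropy H = −Σ p log₂ p ≈ 1.7554 bits.
Huffman merges: 3/50+109/500→139/500; 277/1000+139/500→111/200; 89/200+111/200→1. L = 1833/1000 ≈ 1.8330.
Efficiency = H/L = 1.7554/1.8330 = 95.8%.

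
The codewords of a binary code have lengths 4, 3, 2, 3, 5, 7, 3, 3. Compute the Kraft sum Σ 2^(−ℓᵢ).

0.8515625

With common denominator 2^7 = 128: Σ 2^(−ℓᵢ) = 8/128 + 16/128 + 32/128 + 16/128 + 4/128 + 1/128 + 16/128 + 16/128 = 109/128 = 0.8515625.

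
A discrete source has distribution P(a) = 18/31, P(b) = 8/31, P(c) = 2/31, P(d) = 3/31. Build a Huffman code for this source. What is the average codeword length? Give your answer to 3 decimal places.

Repeatedly combine the two least-probable nodes; the expected code length is the sum of the merged weights.
merge 2/31 + 3/31 → 5/31
merge 5/31 + 8/31 → 13/31
merge 13/31 + 18/31 → 1
L = 5/31 + 13/31 + 1 = 49/31 ≈ 1.581 bits/symbol.

1.581 bits/symbol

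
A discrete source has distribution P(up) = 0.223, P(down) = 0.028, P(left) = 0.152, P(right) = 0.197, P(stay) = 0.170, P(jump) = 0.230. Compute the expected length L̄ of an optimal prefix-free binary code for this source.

Repeatedly combine the two least-probable nodes; the expected code length is the sum of the merged weights.
merge 7/250 + 19/125 → 9/50
merge 17/100 + 9/50 → 7/20
merge 197/1000 + 223/1000 → 21/50
merge 23/100 + 7/20 → 29/50
merge 21/50 + 29/50 → 1
L = 9/50 + 7/20 + 21/50 + 29/50 + 1 = 253/100 = 2.53 bits/symbol.

2.53 bits/symbol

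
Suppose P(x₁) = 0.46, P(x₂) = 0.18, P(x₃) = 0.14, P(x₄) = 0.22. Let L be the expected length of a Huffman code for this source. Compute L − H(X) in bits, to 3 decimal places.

0.022 bits

Entropy H = −Σ p log₂ p ≈ 1.8383 bits.
Huffman merges: 7/50+9/50→8/25; 11/50+8/25→27/50; 23/50+27/50→1. L = 93/50 ≈ 1.8600.
L − H = 1.8600 − 1.8383 = 0.022 bits.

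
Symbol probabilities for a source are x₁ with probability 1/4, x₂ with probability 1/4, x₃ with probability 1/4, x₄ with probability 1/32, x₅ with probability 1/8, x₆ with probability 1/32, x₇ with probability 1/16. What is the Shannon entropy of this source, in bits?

2.4375 bits

Each probability is a power of 1/2, so log₂(1/p) is an integer.
H = Σ p·log₂(1/p) = 1/4·2 + 1/4·2 + 1/4·2 + 1/32·5 + 1/8·3 + 1/32·5 + 1/16·4 = 2.4375 bits.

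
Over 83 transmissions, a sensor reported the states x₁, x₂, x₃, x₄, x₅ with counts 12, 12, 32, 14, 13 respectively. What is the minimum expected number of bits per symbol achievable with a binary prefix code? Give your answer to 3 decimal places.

2.229 bits/symbol

Probabilities are the counts divided by 83.
Repeatedly combine the two least-probable nodes; the expected code length is the sum of the merged weights.
merge 12/83 + 12/83 → 24/83
merge 13/83 + 14/83 → 27/83
merge 24/83 + 27/83 → 51/83
merge 32/83 + 51/83 → 1
L = 24/83 + 27/83 + 51/83 + 1 = 185/83 ≈ 2.229 bits/symbol.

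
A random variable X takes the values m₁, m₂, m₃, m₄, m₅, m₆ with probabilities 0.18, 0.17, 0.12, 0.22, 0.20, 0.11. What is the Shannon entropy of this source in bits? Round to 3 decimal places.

2.542 bits

H = −Σ pᵢ log₂ pᵢ.
−0.18·log₂(0.18) = 0.4453
−0.17·log₂(0.17) = 0.4346
−0.12·log₂(0.12) = 0.3671
−0.22·log₂(0.22) = 0.4806
−0.20·log₂(0.20) = 0.4644
−0.11·log₂(0.11) = 0.3503
Sum ≈ 2.5422 → 2.542 bits.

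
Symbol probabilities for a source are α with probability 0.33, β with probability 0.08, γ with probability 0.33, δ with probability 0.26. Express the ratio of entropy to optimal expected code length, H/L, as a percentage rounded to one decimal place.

92.6%

Entropy H = −Σ p log₂ p ≈ 1.8524 bits.
Huffman merges: 2/25+13/50→17/50; 33/100+33/100→33/50; 17/50+33/50→1. L = 2 ≈ 2.0000.
Efficiency = H/L = 1.8524/2.0000 = 92.6%.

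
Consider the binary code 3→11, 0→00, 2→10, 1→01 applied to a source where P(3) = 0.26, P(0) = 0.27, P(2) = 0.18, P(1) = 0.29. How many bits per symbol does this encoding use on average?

2 bits/symbol

L̄ = Σ pᵢ·ℓᵢ = 0.26·2 + 0.27·2 + 0.18·2 + 0.29·2 = 2 bits/symbol.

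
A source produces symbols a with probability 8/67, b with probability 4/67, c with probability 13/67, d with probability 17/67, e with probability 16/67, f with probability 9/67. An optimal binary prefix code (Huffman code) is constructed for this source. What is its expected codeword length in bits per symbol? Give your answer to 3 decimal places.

Repeatedly combine the two least-probable nodes; the expected code length is the sum of the merged weights.
merge 4/67 + 8/67 → 12/67
merge 9/67 + 12/67 → 21/67
merge 13/67 + 16/67 → 29/67
merge 17/67 + 21/67 → 38/67
merge 29/67 + 38/67 → 1
L = 12/67 + 21/67 + 29/67 + 38/67 + 1 = 167/67 ≈ 2.493 bits/symbol.

2.493 bits/symbol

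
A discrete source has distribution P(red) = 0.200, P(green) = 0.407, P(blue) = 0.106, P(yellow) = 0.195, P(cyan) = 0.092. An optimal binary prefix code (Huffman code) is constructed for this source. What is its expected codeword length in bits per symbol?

2.184 bits/symbol

Repeatedly combine the two least-probable nodes; the expected code length is the sum of the merged weights.
merge 23/250 + 53/500 → 99/500
merge 39/200 + 99/500 → 393/1000
merge 1/5 + 393/1000 → 593/1000
merge 407/1000 + 593/1000 → 1
L = 99/500 + 393/1000 + 593/1000 + 1 = 273/125 = 2.184 bits/symbol.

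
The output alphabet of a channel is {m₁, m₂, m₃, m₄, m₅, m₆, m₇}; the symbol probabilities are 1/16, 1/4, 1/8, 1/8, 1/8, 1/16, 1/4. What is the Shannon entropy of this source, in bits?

Each probability is a power of 1/2, so log₂(1/p) is an integer.
H = Σ p·log₂(1/p) = 1/16·4 + 1/4·2 + 1/8·3 + 1/8·3 + 1/8·3 + 1/16·4 + 1/4·2 = 2.625 bits.

2.625 bits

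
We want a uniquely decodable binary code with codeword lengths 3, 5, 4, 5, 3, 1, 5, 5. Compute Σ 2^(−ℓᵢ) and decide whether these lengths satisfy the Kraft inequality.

With common denominator 2^5 = 32: Σ 2^(−ℓᵢ) = 4/32 + 1/32 + 2/32 + 1/32 + 4/32 + 16/32 + 1/32 + 1/32 = 30/32 = 0.9375.
Kraft's inequality requires Σ ≤ 1; here Σ = 0.9375 ≤ 1, so such a prefix code exists.

0.9375; yes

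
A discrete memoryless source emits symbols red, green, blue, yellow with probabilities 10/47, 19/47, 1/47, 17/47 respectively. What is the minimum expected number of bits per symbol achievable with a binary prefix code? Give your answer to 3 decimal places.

Repeatedly combine the two least-probable nodes; the expected code length is the sum of the merged weights.
merge 1/47 + 10/47 → 11/47
merge 11/47 + 17/47 → 28/47
merge 19/47 + 28/47 → 1
L = 11/47 + 28/47 + 1 = 86/47 ≈ 1.830 bits/symbol.

1.830 bits/symbol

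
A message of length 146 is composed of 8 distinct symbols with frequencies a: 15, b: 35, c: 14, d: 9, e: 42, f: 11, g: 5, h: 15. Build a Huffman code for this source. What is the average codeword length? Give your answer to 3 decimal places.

Probabilities are the counts divided by 146.
Repeatedly combine the two least-probable nodes; the expected code length is the sum of the merged weights.
merge 5/146 + 9/146 → 7/73
merge 11/146 + 7/73 → 25/146
merge 7/73 + 15/146 → 29/146
merge 15/146 + 25/146 → 20/73
merge 29/146 + 35/146 → 32/73
merge 20/73 + 21/73 → 41/73
merge 32/73 + 41/73 → 1
L = 7/73 + 25/146 + 29/146 + 20/73 + 32/73 + 41/73 + 1 = 200/73 ≈ 2.740 bits/symbol.

2.740 bits/symbol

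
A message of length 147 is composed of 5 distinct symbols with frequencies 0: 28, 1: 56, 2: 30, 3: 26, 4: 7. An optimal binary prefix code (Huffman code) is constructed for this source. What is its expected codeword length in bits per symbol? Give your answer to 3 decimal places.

2.224 bits/symbol

Probabilities are the counts divided by 147.
Repeatedly combine the two least-probable nodes; the expected code length is the sum of the merged weights.
merge 1/21 + 26/147 → 11/49
merge 4/21 + 10/49 → 58/147
merge 11/49 + 8/21 → 89/147
merge 58/147 + 89/147 → 1
L = 11/49 + 58/147 + 89/147 + 1 = 109/49 ≈ 2.224 bits/symbol.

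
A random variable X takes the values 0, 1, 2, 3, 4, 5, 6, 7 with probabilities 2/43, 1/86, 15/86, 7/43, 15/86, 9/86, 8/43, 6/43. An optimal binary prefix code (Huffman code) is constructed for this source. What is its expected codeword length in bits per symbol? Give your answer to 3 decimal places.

Repeatedly combine the two least-probable nodes; the expected code length is the sum of the merged weights.
merge 1/86 + 2/43 → 5/86
merge 5/86 + 9/86 → 7/43
merge 6/43 + 7/43 → 13/43
merge 7/43 + 15/86 → 29/86
merge 15/86 + 8/43 → 31/86
merge 13/43 + 29/86 → 55/86
merge 31/86 + 55/86 → 1
L = 5/86 + 7/43 + 13/43 + 29/86 + 31/86 + 55/86 + 1 = 123/43 ≈ 2.860 bits/symbol.

2.860 bits/symbol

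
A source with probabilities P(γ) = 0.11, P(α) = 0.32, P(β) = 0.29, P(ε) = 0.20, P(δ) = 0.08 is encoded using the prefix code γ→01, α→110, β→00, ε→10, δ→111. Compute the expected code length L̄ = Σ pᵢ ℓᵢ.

2.4 bits/symbol

L̄ = Σ pᵢ·ℓᵢ = 0.11·2 + 0.32·3 + 0.29·2 + 0.20·2 + 0.08·3 = 2.4 bits/symbol.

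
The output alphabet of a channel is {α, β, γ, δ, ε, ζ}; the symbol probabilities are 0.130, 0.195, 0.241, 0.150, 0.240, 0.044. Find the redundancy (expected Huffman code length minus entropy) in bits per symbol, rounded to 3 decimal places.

0.058 bits

Entropy H = −Σ p log₂ p ≈ 2.4402 bits.
Huffman merges: 11/250+13/100→87/500; 3/20+87/500→81/250; 39/200+6/25→87/200; 241/1000+81/250→113/200; 87/200+113/200→1. L = 1249/500 ≈ 2.4980.
L − H = 2.4980 − 2.4402 = 0.058 bits.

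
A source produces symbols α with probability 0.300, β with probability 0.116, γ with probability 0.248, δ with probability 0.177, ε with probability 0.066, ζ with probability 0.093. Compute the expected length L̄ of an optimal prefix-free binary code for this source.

Repeatedly combine the two least-probable nodes; the expected code length is the sum of the merged weights.
merge 33/500 + 93/1000 → 159/1000
merge 29/250 + 159/1000 → 11/40
merge 177/1000 + 31/125 → 17/40
merge 11/40 + 3/10 → 23/40
merge 17/40 + 23/40 → 1
L = 159/1000 + 11/40 + 17/40 + 23/40 + 1 = 1217/500 = 2.434 bits/symbol.

2.434 bits/symbol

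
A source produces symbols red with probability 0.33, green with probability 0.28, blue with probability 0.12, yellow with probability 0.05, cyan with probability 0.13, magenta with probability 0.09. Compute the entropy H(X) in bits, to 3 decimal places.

H = −Σ pᵢ log₂ pᵢ.
−0.33·log₂(0.33) = 0.5278
−0.28·log₂(0.28) = 0.5142
−0.12·log₂(0.12) = 0.3671
−0.05·log₂(0.05) = 0.2161
−0.13·log₂(0.13) = 0.3826
−0.09·log₂(0.09) = 0.3127
Sum ≈ 2.3205 → 2.321 bits.

2.321 bits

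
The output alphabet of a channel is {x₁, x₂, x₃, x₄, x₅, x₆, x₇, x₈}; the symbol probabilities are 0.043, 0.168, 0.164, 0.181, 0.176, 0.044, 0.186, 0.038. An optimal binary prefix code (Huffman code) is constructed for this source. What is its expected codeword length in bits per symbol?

2.839 bits/symbol

Repeatedly combine the two least-probable nodes; the expected code length is the sum of the merged weights.
merge 19/500 + 43/1000 → 81/1000
merge 11/250 + 81/1000 → 1/8
merge 1/8 + 41/250 → 289/1000
merge 21/125 + 22/125 → 43/125
merge 181/1000 + 93/500 → 367/1000
merge 289/1000 + 43/125 → 633/1000
merge 367/1000 + 633/1000 → 1
L = 81/1000 + 1/8 + 289/1000 + 43/125 + 367/1000 + 633/1000 + 1 = 2839/1000 = 2.839 bits/symbol.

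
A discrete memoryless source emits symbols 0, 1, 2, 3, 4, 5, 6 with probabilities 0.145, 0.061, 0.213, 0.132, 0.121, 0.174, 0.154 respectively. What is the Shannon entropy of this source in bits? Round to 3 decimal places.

2.734 bits

H = −Σ pᵢ log₂ pᵢ.
−0.145·log₂(0.145) = 0.4040
−0.061·log₂(0.061) = 0.2461
−0.213·log₂(0.213) = 0.4752
−0.132·log₂(0.132) = 0.3856
−0.121·log₂(0.121) = 0.3687
−0.174·log₂(0.174) = 0.4390
−0.154·log₂(0.154) = 0.4156
Sum ≈ 2.7342 → 2.734 bits.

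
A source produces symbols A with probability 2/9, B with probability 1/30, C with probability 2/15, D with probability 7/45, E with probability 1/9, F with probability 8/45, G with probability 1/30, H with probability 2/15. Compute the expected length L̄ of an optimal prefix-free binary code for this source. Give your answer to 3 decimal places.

Repeatedly combine the two least-probable nodes; the expected code length is the sum of the merged weights.
merge 1/30 + 1/30 → 1/15
merge 1/15 + 1/9 → 8/45
merge 2/15 + 2/15 → 4/15
merge 7/45 + 8/45 → 1/3
merge 8/45 + 2/9 → 2/5
merge 4/15 + 1/3 → 3/5
merge 2/5 + 3/5 → 1
L = 1/15 + 8/45 + 4/15 + 1/3 + 2/5 + 3/5 + 1 = 128/45 ≈ 2.844 bits/symbol.

2.844 bits/symbol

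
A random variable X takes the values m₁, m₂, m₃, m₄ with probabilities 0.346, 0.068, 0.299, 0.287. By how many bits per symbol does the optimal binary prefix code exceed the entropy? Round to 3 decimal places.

0.169 bits

Entropy H = −Σ p log₂ p ≈ 1.8312 bits.
Huffman merges: 17/250+287/1000→71/200; 299/1000+173/500→129/200; 71/200+129/200→1. L = 2 ≈ 2.0000.
L − H = 2.0000 − 1.8312 = 0.169 bits.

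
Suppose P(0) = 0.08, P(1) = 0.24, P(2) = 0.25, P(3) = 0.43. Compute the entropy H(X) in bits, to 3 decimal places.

1.809 bits

H = −Σ pᵢ log₂ pᵢ.
−0.08·log₂(0.08) = 0.2915
−0.24·log₂(0.24) = 0.4941
−0.25·log₂(0.25) = 0.5000
−0.43·log₂(0.43) = 0.5236
Sum ≈ 1.8092 → 1.809 bits.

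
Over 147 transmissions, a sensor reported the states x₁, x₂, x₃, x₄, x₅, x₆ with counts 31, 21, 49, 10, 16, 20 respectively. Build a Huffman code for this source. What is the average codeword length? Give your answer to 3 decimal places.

2.456 bits/symbol

Probabilities are the counts divided by 147.
Repeatedly combine the two least-probable nodes; the expected code length is the sum of the merged weights.
merge 10/147 + 16/147 → 26/147
merge 20/147 + 1/7 → 41/147
merge 26/147 + 31/147 → 19/49
merge 41/147 + 1/3 → 30/49
merge 19/49 + 30/49 → 1
L = 26/147 + 41/147 + 19/49 + 30/49 + 1 = 361/147 ≈ 2.456 bits/symbol.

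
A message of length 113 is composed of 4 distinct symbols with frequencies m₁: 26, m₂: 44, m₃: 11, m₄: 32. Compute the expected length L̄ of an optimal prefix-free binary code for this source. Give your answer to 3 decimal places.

1.938 bits/symbol

Probabilities are the counts divided by 113.
Repeatedly combine the two least-probable nodes; the expected code length is the sum of the merged weights.
merge 11/113 + 26/113 → 37/113
merge 32/113 + 37/113 → 69/113
merge 44/113 + 69/113 → 1
L = 37/113 + 69/113 + 1 = 219/113 ≈ 1.938 bits/symbol.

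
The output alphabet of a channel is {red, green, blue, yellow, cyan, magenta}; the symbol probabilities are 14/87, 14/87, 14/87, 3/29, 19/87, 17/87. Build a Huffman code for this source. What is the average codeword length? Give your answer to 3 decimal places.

Repeatedly combine the two least-probable nodes; the expected code length is the sum of the merged weights.
merge 3/29 + 14/87 → 23/87
merge 14/87 + 14/87 → 28/87
merge 17/87 + 19/87 → 12/29
merge 23/87 + 28/87 → 17/29
merge 12/29 + 17/29 → 1
L = 23/87 + 28/87 + 12/29 + 17/29 + 1 = 75/29 ≈ 2.586 bits/symbol.

2.586 bits/symbol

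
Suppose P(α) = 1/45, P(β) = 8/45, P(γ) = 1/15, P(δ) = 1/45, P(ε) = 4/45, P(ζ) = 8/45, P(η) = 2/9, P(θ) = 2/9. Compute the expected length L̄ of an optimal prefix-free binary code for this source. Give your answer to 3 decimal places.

Repeatedly combine the two least-probable nodes; the expected code length is the sum of the merged weights.
merge 1/45 + 1/45 → 2/45
merge 2/45 + 1/15 → 1/9
merge 4/45 + 1/9 → 1/5
merge 8/45 + 8/45 → 16/45
merge 1/5 + 2/9 → 19/45
merge 2/9 + 16/45 → 26/45
merge 19/45 + 26/45 → 1
L = 2/45 + 1/9 + 1/5 + 16/45 + 19/45 + 26/45 + 1 = 122/45 ≈ 2.711 bits/symbol.

2.711 bits/symbol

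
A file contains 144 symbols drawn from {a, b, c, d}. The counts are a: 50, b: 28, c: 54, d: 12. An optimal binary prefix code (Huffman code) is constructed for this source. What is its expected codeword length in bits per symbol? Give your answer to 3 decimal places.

Probabilities are the counts divided by 144.
Repeatedly combine the two least-probable nodes; the expected code length is the sum of the merged weights.
merge 1/12 + 7/36 → 5/18
merge 5/18 + 25/72 → 5/8
merge 3/8 + 5/8 → 1
L = 5/18 + 5/8 + 1 = 137/72 ≈ 1.903 bits/symbol.

1.903 bits/symbol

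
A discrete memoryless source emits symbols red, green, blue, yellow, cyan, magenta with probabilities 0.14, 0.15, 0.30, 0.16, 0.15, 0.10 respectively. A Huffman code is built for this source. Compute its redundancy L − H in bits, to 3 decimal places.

0.046 bits

Entropy H = −Σ p log₂ p ≈ 2.4945 bits.
Huffman merges: 1/10+7/50→6/25; 3/20+3/20→3/10; 4/25+6/25→2/5; 3/10+3/10→3/5; 2/5+3/5→1. L = 127/50 ≈ 2.5400.
L − H = 2.5400 − 2.4945 = 0.046 bits.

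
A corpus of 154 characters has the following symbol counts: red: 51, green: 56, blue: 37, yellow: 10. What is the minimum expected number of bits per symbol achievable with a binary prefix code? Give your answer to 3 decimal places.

1.942 bits/symbol

Probabilities are the counts divided by 154.
Repeatedly combine the two least-probable nodes; the expected code length is the sum of the merged weights.
merge 5/77 + 37/154 → 47/154
merge 47/154 + 51/154 → 7/11
merge 4/11 + 7/11 → 1
L = 47/154 + 7/11 + 1 = 299/154 ≈ 1.942 bits/symbol.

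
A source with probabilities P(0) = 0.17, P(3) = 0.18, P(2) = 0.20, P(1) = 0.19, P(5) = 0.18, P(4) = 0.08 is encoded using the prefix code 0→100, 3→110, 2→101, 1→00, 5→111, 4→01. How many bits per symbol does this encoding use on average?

L̄ = Σ pᵢ·ℓᵢ = 0.17·3 + 0.18·3 + 0.20·3 + 0.19·2 + 0.18·3 + 0.08·2 = 2.73 bits/symbol.

2.73 bits/symbol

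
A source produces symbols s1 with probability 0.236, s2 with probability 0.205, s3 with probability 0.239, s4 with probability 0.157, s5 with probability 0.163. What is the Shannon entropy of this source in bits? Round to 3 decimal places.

H = −Σ pᵢ log₂ pᵢ.
−0.236·log₂(0.236) = 0.4916
−0.205·log₂(0.205) = 0.4687
−0.239·log₂(0.239) = 0.4935
−0.157·log₂(0.157) = 0.4194
−0.163·log₂(0.163) = 0.4266
Sum ≈ 2.2998 → 2.300 bits.

2.300 bits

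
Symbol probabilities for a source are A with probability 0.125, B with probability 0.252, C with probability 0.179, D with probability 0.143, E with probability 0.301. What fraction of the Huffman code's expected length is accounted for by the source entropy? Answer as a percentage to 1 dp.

Entropy H = −Σ p log₂ p ≈ 2.2430 bits.
Huffman merges: 1/8+143/1000→67/250; 179/1000+63/250→431/1000; 67/250+301/1000→569/1000; 431/1000+569/1000→1. L = 567/250 ≈ 2.2680.
Efficiency = H/L = 2.2430/2.2680 = 98.9%.

98.9%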